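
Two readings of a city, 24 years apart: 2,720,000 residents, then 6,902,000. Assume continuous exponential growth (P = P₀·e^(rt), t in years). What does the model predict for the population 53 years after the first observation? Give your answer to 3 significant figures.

r = ln(6902000/2720000) / 24 ≈ 0.038799 per year
P(53) = 2720000 · e^(0.038799·53) = 2720000 · 7.81742 ≈ 21263378.33

≈ 21,300,000 residents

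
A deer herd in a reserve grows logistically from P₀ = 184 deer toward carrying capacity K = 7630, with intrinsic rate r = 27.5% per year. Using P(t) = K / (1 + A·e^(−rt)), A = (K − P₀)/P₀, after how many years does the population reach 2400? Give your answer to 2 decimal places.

A = (7630 − 184)/184 = 40.46739
2400 = 7630/(1 + 40.46739·e^(−0.275t)) → 1 + 40.46739·e^(−0.275t) = 3.17917
e^(−0.275t) = 0.05385 → t = ln(18.57012)/0.275 = 2.92155/0.275

t ≈ 10.62 years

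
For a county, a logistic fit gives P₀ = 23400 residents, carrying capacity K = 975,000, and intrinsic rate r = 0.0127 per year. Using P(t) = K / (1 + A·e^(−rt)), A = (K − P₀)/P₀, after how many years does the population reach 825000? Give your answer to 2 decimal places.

A = (975000 − 23400)/23400 = 40.66667
825000 = 975000/(1 + 40.66667·e^(−0.0127t)) → 1 + 40.66667·e^(−0.0127t) = 1.18182
e^(−0.0127t) = 0.004471 → t = ln(223.66667)/0.0127 = 5.41016/0.0127

t ≈ 426.00 years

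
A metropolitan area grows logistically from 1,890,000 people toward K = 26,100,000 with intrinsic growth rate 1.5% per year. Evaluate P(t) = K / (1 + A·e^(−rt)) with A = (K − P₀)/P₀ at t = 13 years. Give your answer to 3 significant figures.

≈ 2,260,000 people

A = (26100000 − 1890000)/1890000 = 12.80952
P(13) = 26100000 / (1 + 12.80952·e^(−0.015·13)) = 26100000 / (1 + 12.80952·0.822835)
= 26100000 / 11.54012 ≈ 2261674.89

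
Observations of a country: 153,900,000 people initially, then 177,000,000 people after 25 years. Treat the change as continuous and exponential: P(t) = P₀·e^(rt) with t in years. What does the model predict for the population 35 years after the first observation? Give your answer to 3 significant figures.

r = ln(177000000/153900000) / 25 ≈ 0.005594 per year
P(35) = 153900000 · e^(0.005594·35) = 153900000 · 1.21627 ≈ 187183310.97

≈ 187,000,000 people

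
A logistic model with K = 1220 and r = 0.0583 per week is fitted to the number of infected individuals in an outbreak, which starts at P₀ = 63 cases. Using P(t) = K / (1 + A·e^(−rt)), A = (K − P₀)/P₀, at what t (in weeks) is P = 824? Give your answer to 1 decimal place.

t ≈ 62.5 weeks

A = (1220 − 63)/63 = 18.36508
824 = 1220/(1 + 18.36508·e^(−0.0583t)) → 1 + 18.36508·e^(−0.0583t) = 1.48058
e^(−0.0583t) = 0.026168 → t = ln(38.21421)/0.0583 = 3.64321/0.0583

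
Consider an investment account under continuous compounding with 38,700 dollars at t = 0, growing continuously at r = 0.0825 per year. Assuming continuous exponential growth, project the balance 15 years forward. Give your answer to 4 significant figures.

P(15) = 38700 · e^(0.0825·15) = 38700 · e^(1.2375)
= 38700 · 3.44699 ≈ 133398.33

≈ 133,400 dollars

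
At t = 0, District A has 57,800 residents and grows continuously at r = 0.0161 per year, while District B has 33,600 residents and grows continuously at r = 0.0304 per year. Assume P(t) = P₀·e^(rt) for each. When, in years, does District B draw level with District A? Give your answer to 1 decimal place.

57800·e^(0.0161t) = 33600·e^(0.0304t)
57800/33600 = e^((0.0304 − 0.0161)t) → ln(1.72024) = 0.0143·t
t = 0.54246 / 0.0143

t ≈ 37.9 years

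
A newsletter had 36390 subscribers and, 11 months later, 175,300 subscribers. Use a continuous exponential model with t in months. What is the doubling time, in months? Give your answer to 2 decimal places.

doubling time ≈ 4.85 months

r = ln(175300/36390) / 11 = ln(4.81726) / 11 ≈ 0.142928 per month
doubling time = ln 2 / |r| = 0.69315 / 0.142928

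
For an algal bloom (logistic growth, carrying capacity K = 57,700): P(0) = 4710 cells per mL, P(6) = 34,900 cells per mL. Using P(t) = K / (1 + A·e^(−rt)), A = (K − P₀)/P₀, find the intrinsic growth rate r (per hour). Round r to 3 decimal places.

r ≈ 0.474 per hour

A = (57700 − 4710)/4710 = 11.25053
34900 = 57700/(1 + 11.25053·e^(−r·6)) → e^(−6r) = (1.6533 − 1)/11.25053 = 0.058068
r = −ln(0.058068)/6 = 2.84614/6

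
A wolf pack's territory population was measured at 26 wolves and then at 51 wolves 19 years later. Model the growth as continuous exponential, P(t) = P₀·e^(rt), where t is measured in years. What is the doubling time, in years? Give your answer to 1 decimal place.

r = ln(51/26) / 19 = ln(1.96154) / 19 ≈ 0.035459 per year
doubling time = ln 2 / |r| = 0.69315 / 0.035459

doubling time ≈ 19.5 years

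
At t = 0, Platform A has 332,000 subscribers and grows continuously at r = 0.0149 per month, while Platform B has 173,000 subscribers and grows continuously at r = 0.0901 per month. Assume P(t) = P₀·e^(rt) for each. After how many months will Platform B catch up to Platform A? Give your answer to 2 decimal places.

332000·e^(0.0149t) = 173000·e^(0.0901t)
332000/173000 = e^((0.0901 − 0.0149)t) → ln(1.91908) = 0.0752·t
t = 0.65184 / 0.0752

t ≈ 8.67 months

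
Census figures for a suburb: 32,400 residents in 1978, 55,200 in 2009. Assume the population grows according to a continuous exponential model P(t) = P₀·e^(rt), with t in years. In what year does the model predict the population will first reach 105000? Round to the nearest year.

year 2046

r = ln(55200/32400) / 31 = 0.5328/31 ≈ 0.017187 per year
t = ln(105000/32400) / r = 1.1758/0.017187 ≈ 68.41 years after 1978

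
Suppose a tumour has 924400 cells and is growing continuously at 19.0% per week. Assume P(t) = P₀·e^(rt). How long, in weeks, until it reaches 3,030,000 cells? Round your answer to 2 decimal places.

t ≈ 6.25 weeks

3030000 = 924400 · e^(0.19·t)
t = ln(3030000/924400) / 0.19 = ln(3.2778) / 0.19 = 1.18717 / 0.19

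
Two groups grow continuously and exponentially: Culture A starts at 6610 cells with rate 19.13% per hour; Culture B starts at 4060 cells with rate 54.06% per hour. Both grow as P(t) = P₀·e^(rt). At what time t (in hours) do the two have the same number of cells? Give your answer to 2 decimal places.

t ≈ 1.40 hours

6610·e^(0.1913t) = 4060·e^(0.5406t)
6610/4060 = e^((0.5406 − 0.1913)t) → ln(1.62808) = 0.3493·t
t = 0.4874 / 0.3493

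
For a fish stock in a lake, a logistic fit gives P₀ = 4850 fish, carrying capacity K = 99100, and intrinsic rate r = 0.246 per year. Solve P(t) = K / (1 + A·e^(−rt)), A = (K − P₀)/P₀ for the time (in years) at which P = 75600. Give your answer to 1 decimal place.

t ≈ 16.8 years

A = (99100 − 4850)/4850 = 19.43299
75600 = 99100/(1 + 19.43299·e^(−0.246t)) → 1 + 19.43299·e^(−0.246t) = 1.31085
e^(−0.246t) = 0.015996 → t = ln(62.51634)/0.246 = 4.13543/0.246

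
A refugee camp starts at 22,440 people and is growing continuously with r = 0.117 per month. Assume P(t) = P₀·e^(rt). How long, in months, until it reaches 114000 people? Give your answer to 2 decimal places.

t ≈ 13.89 months

114000 = 22440 · e^(0.117·t)
t = ln(114000/22440) / 0.117 = ln(5.08021) / 0.117 = 1.62535 / 0.117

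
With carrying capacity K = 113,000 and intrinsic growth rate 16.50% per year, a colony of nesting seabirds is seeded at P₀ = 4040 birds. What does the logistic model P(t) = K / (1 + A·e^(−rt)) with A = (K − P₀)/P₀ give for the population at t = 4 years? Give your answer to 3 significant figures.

A = (113000 − 4040)/4040 = 26.9703
P(4) = 113000 / (1 + 26.9703·e^(−0.165·4)) = 113000 / (1 + 26.9703·0.516851)
= 113000 / 14.93963 ≈ 7563.77

≈ 7,560 birds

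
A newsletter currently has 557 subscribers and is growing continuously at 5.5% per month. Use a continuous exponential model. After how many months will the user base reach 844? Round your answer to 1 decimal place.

844 = 557 · e^(0.055·t)
t = ln(844/557) / 0.055 = ln(1.51526) / 0.055 = 0.41559 / 0.055

t ≈ 7.6 months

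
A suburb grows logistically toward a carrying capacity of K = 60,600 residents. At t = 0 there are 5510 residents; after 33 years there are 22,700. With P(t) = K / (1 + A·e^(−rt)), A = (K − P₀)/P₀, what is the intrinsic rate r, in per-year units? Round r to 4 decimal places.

r ≈ 0.0542 per year

A = (60600 − 5510)/5510 = 9.99819
22700 = 60600/(1 + 9.99819·e^(−r·33)) → e^(−33r) = (2.6696 − 1)/9.99819 = 0.166991
r = −ln(0.166991)/33 = 1.78982/33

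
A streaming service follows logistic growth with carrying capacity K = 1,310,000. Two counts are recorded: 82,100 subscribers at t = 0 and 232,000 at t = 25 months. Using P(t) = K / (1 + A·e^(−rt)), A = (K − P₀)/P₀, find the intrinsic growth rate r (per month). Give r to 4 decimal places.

A = (1310000 − 82100)/82100 = 14.95615
232000 = 1310000/(1 + 14.95615·e^(−r·25)) → e^(−25r) = (5.64655 − 1)/14.95615 = 0.310678
r = −ln(0.310678)/25 = 1.169/25

r ≈ 0.0468 per month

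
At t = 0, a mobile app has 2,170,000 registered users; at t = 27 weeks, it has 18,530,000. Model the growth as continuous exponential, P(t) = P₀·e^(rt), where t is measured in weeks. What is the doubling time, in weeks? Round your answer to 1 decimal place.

doubling time ≈ 8.7 weeks

r = ln(18530000/2170000) / 27 = ln(8.53917) / 27 ≈ 0.079432 per week
doubling time = ln 2 / |r| = 0.69315 / 0.079432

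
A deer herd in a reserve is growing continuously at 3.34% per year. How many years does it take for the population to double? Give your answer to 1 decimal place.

doubling time = ln(2) / |r| = 0.69315 / 0.0334

doubling time ≈ 20.8 years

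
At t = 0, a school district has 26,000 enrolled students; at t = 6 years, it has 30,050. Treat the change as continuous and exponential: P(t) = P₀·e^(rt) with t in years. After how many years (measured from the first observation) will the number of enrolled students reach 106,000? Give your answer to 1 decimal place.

r = ln(30050/26000) / 6 ≈ 0.024128 per year
t = ln(106000/26000) / r = 1.40534 / 0.024128 ≈ 58.246

t ≈ 58.2 years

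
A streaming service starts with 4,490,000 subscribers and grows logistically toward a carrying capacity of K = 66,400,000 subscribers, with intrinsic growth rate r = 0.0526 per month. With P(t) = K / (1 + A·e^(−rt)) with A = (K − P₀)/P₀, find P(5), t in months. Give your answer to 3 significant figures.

A = (66400000 − 4490000)/4490000 = 13.78842
P(5) = 66400000 / (1 + 13.78842·e^(−0.0526·5)) = 66400000 / (1 + 13.78842·0.768742)
= 66400000 / 11.59974 ≈ 5724268.62

≈ 5,720,000 subscribers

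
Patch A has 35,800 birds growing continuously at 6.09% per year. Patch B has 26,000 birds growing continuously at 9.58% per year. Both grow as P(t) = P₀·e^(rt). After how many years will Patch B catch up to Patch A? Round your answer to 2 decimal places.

t ≈ 9.16 years

35800·e^(0.0609t) = 26000·e^(0.0958t)
35800/26000 = e^((0.0958 − 0.0609)t) → ln(1.37692) = 0.0349·t
t = 0.31985 / 0.0349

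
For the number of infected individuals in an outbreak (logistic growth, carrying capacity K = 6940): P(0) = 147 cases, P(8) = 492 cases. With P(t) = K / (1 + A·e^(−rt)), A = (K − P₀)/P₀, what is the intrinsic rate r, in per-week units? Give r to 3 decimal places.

A = (6940 − 147)/147 = 46.21088
492 = 6940/(1 + 46.21088·e^(−r·8)) → e^(−8r) = (14.10569 − 1)/46.21088 = 0.283606
r = −ln(0.283606)/8 = 1.26017/8

r ≈ 0.158 per week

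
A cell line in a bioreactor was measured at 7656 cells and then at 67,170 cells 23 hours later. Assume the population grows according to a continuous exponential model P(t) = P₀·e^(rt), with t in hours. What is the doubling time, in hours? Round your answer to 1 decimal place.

r = ln(67170/7656) / 23 = ln(8.77351) / 23 ≈ 0.094423 per hour
doubling time = ln 2 / |r| = 0.69315 / 0.094423

doubling time ≈ 7.3 hours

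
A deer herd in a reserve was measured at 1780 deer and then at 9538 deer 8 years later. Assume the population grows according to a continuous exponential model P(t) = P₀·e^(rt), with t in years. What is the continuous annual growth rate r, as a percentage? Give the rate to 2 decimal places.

9538 = 1780 · e^(r·8)
e^(8r) = 9538/1780 = 5.35843
r = ln(5.35843) / 8 = 1.67867 / 8

r ≈ 20.98% per year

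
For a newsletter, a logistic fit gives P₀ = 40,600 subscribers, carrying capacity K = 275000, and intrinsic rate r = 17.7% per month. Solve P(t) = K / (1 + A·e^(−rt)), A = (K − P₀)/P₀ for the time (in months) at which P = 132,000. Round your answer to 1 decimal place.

A = (275000 − 40600)/40600 = 5.7734
132000 = 275000/(1 + 5.7734·e^(−0.177t)) → 1 + 5.7734·e^(−0.177t) = 2.08333
e^(−0.177t) = 0.187642 → t = ln(5.32929)/0.177 = 1.67322/0.177

t ≈ 9.5 months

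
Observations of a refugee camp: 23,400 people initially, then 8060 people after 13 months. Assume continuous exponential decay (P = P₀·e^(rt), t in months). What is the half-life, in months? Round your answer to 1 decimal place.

half-life ≈ 8.5 months

r = ln(8060/23400) / 13 = ln(0.34444) / 13 ≈ -0.081986 per month
half-life = ln 2 / |r| = 0.69315 / 0.081986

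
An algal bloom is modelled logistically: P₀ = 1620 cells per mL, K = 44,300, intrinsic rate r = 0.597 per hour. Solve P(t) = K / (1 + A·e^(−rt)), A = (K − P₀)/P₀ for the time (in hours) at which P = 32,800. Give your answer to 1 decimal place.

A = (44300 − 1620)/1620 = 26.34568
32800 = 44300/(1 + 26.34568·e^(−0.597t)) → 1 + 26.34568·e^(−0.597t) = 1.35061
e^(−0.597t) = 0.013308 → t = ln(75.14246)/0.597 = 4.31939/0.597

t ≈ 7.2 hours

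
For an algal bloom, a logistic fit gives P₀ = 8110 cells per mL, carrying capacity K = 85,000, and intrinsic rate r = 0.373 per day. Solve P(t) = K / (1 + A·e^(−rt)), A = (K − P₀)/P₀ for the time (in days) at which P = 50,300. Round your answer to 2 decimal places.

t ≈ 7.03 days

A = (85000 − 8110)/8110 = 9.48089
50300 = 85000/(1 + 9.48089·e^(−0.373t)) → 1 + 9.48089·e^(−0.373t) = 1.68986
e^(−0.373t) = 0.072763 → t = ln(13.74319)/0.373 = 2.62054/0.373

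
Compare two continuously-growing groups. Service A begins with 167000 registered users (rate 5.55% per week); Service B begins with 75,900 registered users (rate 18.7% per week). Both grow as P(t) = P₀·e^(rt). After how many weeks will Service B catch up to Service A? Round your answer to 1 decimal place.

t ≈ 6.0 weeks

167000·e^(0.0555t) = 75900·e^(0.187t)
167000/75900 = e^((0.187 − 0.0555)t) → ln(2.20026) = 0.1315·t
t = 0.78858 / 0.1315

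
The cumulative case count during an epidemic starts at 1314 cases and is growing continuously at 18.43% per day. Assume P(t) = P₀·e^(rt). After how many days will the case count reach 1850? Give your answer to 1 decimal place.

t ≈ 1.9 days

1850 = 1314 · e^(0.1843·t)
t = ln(1850/1314) / 0.1843 = ln(1.40791) / 0.1843 = 0.34211 / 0.1843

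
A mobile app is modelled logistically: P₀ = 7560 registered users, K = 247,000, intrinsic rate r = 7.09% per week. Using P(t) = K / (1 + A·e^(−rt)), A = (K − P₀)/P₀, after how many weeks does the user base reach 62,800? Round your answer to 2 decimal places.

t ≈ 33.56 weeks

A = (247000 − 7560)/7560 = 31.67196
62800 = 247000/(1 + 31.67196·e^(−0.0709t)) → 1 + 31.67196·e^(−0.0709t) = 3.93312
e^(−0.0709t) = 0.092609 → t = ln(10.79804)/0.0709 = 2.37936/0.0709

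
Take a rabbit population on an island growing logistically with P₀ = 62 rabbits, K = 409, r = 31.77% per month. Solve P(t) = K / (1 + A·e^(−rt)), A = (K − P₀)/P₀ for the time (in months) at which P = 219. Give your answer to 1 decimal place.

t ≈ 5.9 months

A = (409 − 62)/62 = 5.59677
219 = 409/(1 + 5.59677·e^(−0.3177t)) → 1 + 5.59677·e^(−0.3177t) = 1.86758
e^(−0.3177t) = 0.155014 → t = ln(6.45102)/0.3177 = 1.86424/0.3177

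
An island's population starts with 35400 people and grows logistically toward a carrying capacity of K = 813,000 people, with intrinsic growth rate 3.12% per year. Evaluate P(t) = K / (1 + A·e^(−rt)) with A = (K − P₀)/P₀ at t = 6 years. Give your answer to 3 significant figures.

A = (813000 − 35400)/35400 = 21.9661
P(6) = 813000 / (1 + 21.9661·e^(−0.0312·6)) = 813000 / (1 + 21.9661·0.829278)
= 813000 / 19.216 ≈ 42308.49

≈ 42,300 people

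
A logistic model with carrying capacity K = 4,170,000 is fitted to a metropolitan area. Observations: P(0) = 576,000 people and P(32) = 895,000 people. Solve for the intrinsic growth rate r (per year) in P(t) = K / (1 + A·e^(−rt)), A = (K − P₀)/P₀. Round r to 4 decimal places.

A = (4170000 − 576000)/576000 = 6.23958
895000 = 4170000/(1 + 6.23958·e^(−r·32)) → e^(−32r) = (4.65922 − 1)/6.23958 = 0.586452
r = −ln(0.586452)/32 = 0.53366/32

r ≈ 0.0167 per year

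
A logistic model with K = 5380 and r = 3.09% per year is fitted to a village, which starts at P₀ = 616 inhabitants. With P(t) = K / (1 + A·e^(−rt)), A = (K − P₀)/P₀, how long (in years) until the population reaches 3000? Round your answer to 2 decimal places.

A = (5380 − 616)/616 = 7.73377
3000 = 5380/(1 + 7.73377·e^(−0.0309t)) → 1 + 7.73377·e^(−0.0309t) = 1.79333
e^(−0.0309t) = 0.10258 → t = ln(9.74844)/0.0309 = 2.27711/0.0309

t ≈ 73.69 years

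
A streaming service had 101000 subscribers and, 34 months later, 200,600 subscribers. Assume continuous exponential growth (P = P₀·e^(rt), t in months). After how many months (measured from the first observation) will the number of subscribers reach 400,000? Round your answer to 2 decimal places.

t ≈ 68.20 months

r = ln(200600/101000) / 34 ≈ 0.020182 per month
t = ln(400000/101000) / r = 1.37634 / 0.020182 ≈ 68.196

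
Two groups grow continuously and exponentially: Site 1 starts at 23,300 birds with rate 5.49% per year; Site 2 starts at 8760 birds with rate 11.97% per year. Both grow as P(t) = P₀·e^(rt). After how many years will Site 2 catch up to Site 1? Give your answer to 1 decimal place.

23300·e^(0.0549t) = 8760·e^(0.1197t)
23300/8760 = e^((0.1197 − 0.0549)t) → ln(2.65982) = 0.0648·t
t = 0.97826 / 0.0648

t ≈ 15.1 years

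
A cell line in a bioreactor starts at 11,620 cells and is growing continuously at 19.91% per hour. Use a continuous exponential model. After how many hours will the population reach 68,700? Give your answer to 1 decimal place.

t ≈ 8.9 hours

68700 = 11620 · e^(0.1991·t)
t = ln(68700/11620) / 0.1991 = ln(5.91222) / 0.1991 = 1.77702 / 0.1991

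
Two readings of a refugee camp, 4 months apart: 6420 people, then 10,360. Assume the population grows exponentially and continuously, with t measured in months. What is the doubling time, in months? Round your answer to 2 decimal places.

doubling time ≈ 5.79 months

r = ln(10360/6420) / 4 = ln(1.61371) / 4 ≈ 0.119634 per month
doubling time = ln 2 / |r| = 0.69315 / 0.119634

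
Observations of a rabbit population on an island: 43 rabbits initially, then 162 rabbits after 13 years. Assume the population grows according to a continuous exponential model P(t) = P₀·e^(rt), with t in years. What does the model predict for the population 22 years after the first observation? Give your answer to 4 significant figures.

r = ln(162/43) / 13 ≈ 0.10203 per year
P(22) = 43 · e^(0.10203·22) = 43 · 9.43731 ≈ 405.8

≈ 405.8 rabbits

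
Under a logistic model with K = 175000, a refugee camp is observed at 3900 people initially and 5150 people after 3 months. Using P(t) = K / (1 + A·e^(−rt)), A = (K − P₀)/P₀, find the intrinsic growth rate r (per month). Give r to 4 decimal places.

A = (175000 − 3900)/3900 = 43.87179
5150 = 175000/(1 + 43.87179·e^(−r·3)) → e^(−3r) = (33.98058 − 1)/43.87179 = 0.751749
r = −ln(0.751749)/3 = 0.28535/3

r ≈ 0.0951 per month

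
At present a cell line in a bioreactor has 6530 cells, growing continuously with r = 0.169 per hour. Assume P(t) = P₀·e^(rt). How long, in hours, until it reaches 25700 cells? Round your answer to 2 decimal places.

t ≈ 8.11 hours

25700 = 6530 · e^(0.169·t)
t = ln(25700/6530) / 0.169 = ln(3.93568) / 0.169 = 1.37008 / 0.169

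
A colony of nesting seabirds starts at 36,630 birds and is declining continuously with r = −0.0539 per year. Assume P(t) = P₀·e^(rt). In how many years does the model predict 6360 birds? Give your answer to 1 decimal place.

t ≈ 32.5 years

6360 = 36630 · e^(-0.0539·t)
t = ln(6360/36630) / -0.0539 = ln(0.17363) / -0.0539 = -1.75084 / -0.0539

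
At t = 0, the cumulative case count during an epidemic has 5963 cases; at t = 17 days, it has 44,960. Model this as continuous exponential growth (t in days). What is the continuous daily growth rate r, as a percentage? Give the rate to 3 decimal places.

r ≈ 11.884% per day

44960 = 5963 · e^(r·17)
e^(17r) = 44960/5963 = 7.53983
r = ln(7.53983) / 17 = 2.0202 / 17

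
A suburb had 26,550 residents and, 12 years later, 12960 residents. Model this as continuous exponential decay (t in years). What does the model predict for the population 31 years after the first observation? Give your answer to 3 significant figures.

≈ 4,160 residents

r = ln(12960/26550) / 12 ≈ -0.059764 per year
P(31) = 26550 · e^(-0.059764·31) = 26550 · 0.15682 ≈ 4163.52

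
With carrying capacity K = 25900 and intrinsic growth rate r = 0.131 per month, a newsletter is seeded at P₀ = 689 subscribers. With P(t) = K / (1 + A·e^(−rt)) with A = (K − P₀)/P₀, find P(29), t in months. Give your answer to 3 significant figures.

≈ 14,200 subscribers

A = (25900 − 689)/689 = 36.59071
P(29) = 25900 / (1 + 36.59071·e^(−0.131·29)) = 25900 / (1 + 36.59071·0.022393)
= 25900 / 1.81938 ≈ 14235.61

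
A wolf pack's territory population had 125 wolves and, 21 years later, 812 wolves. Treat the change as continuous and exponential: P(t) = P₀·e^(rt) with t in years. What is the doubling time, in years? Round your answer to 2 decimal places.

r = ln(812/125) / 21 = ln(6.496) / 21 ≈ 0.089104 per year
doubling time = ln 2 / |r| = 0.69315 / 0.089104

doubling time ≈ 7.78 years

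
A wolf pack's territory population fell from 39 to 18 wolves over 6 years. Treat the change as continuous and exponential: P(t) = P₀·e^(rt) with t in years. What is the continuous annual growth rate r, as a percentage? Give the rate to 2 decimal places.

r ≈ -12.89% per year

18 = 39 · e^(r·6)
e^(6r) = 18/39 = 0.46154
r = ln(0.46154) / 6 = -0.77319 / 6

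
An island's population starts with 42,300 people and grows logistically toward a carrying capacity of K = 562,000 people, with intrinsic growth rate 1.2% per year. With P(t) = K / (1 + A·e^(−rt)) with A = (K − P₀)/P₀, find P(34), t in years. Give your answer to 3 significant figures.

A = (562000 − 42300)/42300 = 12.28605
P(34) = 562000 / (1 + 12.28605·e^(−0.012·34)) = 562000 / (1 + 12.28605·0.664979)
= 562000 / 9.16997 ≈ 61287.04

≈ 61,300 people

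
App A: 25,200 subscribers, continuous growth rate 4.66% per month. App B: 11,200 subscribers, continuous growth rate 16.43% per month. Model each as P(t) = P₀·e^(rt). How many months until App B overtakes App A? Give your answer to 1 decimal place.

t ≈ 6.9 months

25200·e^(0.0466t) = 11200·e^(0.1643t)
25200/11200 = e^((0.1643 − 0.0466)t) → ln(2.25) = 0.1177·t
t = 0.81093 / 0.1177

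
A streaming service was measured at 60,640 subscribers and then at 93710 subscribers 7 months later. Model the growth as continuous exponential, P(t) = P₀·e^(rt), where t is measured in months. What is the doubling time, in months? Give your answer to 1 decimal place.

doubling time ≈ 11.1 months

r = ln(93710/60640) / 7 = ln(1.54535) / 7 ≈ 0.062179 per month
doubling time = ln 2 / |r| = 0.69315 / 0.062179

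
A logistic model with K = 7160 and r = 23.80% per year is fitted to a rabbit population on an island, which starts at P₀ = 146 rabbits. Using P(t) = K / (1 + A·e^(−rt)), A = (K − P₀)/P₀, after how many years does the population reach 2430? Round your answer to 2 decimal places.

A = (7160 − 146)/146 = 48.0411
2430 = 7160/(1 + 48.0411·e^(−0.238t)) → 1 + 48.0411·e^(−0.238t) = 2.9465
e^(−0.238t) = 0.040517 → t = ln(24.68073)/0.238 = 3.20602/0.238

t ≈ 13.47 years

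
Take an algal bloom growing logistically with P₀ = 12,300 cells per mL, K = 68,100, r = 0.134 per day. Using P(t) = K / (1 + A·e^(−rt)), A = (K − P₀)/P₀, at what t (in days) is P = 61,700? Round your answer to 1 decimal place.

A = (68100 − 12300)/12300 = 4.53659
61700 = 68100/(1 + 4.53659·e^(−0.134t)) → 1 + 4.53659·e^(−0.134t) = 1.10373
e^(−0.134t) = 0.022865 → t = ln(43.73552)/0.134 = 3.77816/0.134

t ≈ 28.2 days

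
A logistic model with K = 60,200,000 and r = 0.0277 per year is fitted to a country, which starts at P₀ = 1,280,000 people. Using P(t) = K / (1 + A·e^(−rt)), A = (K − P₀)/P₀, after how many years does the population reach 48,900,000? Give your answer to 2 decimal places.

t ≈ 191.13 years

A = (60200000 − 1280000)/1280000 = 46.03125
48900000 = 60200000/(1 + 46.03125·e^(−0.0277t)) → 1 + 46.03125·e^(−0.0277t) = 1.23108
e^(−0.0277t) = 0.00502 → t = ln(199.19718)/0.0277 = 5.2943/0.0277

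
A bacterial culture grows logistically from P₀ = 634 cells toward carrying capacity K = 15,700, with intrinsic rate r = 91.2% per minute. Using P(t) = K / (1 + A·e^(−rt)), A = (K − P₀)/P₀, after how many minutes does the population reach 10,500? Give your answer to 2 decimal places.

t ≈ 4.24 minutes

A = (15700 − 634)/634 = 23.76341
10500 = 15700/(1 + 23.76341·e^(−0.912t)) → 1 + 23.76341·e^(−0.912t) = 1.49524
e^(−0.912t) = 0.02084 → t = ln(47.9838)/0.912 = 3.87086/0.912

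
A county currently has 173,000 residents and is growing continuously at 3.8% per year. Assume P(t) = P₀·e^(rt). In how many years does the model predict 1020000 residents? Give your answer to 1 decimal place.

1020000 = 173000 · e^(0.038·t)
t = ln(1020000/173000) / 0.038 = ln(5.89595) / 0.038 = 1.77427 / 0.038

t ≈ 46.7 years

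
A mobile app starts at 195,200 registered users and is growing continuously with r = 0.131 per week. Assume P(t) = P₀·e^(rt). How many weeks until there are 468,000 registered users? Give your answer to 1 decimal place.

468000 = 195200 · e^(0.131·t)
t = ln(468000/195200) / 0.131 = ln(2.39754) / 0.131 = 0.87444 / 0.131

t ≈ 6.7 weeks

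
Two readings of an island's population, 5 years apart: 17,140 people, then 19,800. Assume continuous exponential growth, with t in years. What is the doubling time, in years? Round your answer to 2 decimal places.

r = ln(19800/17140) / 5 = ln(1.15519) / 5 ≈ 0.028853 per year
doubling time = ln 2 / |r| = 0.69315 / 0.028853

doubling time ≈ 24.02 years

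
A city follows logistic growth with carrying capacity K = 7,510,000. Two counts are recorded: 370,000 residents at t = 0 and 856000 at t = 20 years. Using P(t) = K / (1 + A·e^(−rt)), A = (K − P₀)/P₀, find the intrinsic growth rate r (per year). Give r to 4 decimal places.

A = (7510000 − 370000)/370000 = 19.2973
856000 = 7510000/(1 + 19.2973·e^(−r·20)) → e^(−20r) = (8.77336 − 1)/19.2973 = 0.402821
r = −ln(0.402821)/20 = 0.90926/20

r ≈ 0.0455 per year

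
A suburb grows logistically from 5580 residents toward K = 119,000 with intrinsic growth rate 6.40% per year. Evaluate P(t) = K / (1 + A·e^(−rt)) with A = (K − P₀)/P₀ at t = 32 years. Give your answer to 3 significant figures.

A = (119000 − 5580)/5580 = 20.32616
P(32) = 119000 / (1 + 20.32616·e^(−0.064·32)) = 119000 / (1 + 20.32616·0.128993)
= 119000 / 3.62193 ≈ 32855.45

≈ 32,900 residents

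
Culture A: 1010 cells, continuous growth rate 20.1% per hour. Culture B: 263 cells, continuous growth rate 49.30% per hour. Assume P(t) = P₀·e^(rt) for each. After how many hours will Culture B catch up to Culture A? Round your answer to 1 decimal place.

t ≈ 4.6 hours

1010·e^(0.201t) = 263·e^(0.493t)
1010/263 = e^((0.493 − 0.201)t) → ln(3.8403) = 0.292·t
t = 1.34555 / 0.292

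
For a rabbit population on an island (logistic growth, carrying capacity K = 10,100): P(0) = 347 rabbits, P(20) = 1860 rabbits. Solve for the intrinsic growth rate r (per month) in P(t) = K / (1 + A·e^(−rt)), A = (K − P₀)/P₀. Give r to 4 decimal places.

r ≈ 0.0924 per month

A = (10100 − 347)/347 = 28.10663
1860 = 10100/(1 + 28.10663·e^(−r·20)) → e^(−20r) = (5.43011 − 1)/28.10663 = 0.157618
r = −ln(0.157618)/20 = 1.84758/20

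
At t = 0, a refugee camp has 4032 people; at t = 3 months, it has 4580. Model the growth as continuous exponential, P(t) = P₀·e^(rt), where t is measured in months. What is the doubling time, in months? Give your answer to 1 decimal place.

r = ln(4580/4032) / 3 = ln(1.13591) / 3 ≈ 0.042479 per month
doubling time = ln 2 / |r| = 0.69315 / 0.042479

doubling time ≈ 16.3 months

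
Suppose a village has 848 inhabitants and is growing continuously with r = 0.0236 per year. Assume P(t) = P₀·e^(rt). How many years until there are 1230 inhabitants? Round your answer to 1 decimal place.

1230 = 848 · e^(0.0236·t)
t = ln(1230/848) / 0.0236 = ln(1.45047) / 0.0236 = 0.37189 / 0.0236

t ≈ 15.8 years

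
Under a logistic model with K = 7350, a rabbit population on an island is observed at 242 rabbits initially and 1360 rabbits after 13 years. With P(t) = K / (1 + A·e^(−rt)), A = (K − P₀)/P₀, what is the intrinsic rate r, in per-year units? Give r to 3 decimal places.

r ≈ 0.146 per year

A = (7350 − 242)/242 = 29.3719
1360 = 7350/(1 + 29.3719·e^(−r·13)) → e^(−13r) = (5.40441 − 1)/29.3719 = 0.149953
r = −ln(0.149953)/13 = 1.89743/13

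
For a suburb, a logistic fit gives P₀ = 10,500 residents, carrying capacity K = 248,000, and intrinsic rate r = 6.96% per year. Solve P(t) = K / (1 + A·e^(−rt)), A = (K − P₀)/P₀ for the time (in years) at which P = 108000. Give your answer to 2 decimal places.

t ≈ 41.08 years

A = (248000 − 10500)/10500 = 22.61905
108000 = 248000/(1 + 22.61905·e^(−0.0696t)) → 1 + 22.61905·e^(−0.0696t) = 2.2963
e^(−0.0696t) = 0.05731 → t = ln(17.44898)/0.0696 = 2.85928/0.0696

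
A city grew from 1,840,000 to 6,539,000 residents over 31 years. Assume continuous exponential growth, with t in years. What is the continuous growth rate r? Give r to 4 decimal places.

6539000 = 1840000 · e^(r·31)
e^(31r) = 6539000/1840000 = 3.5538
r = ln(3.5538) / 31 = 1.26802 / 31

r ≈ 0.0409 per year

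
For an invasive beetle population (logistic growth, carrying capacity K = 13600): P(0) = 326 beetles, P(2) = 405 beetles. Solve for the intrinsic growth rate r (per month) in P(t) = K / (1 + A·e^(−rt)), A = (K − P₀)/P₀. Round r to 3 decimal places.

r ≈ 0.111 per month

A = (13600 − 326)/326 = 40.71779
405 = 13600/(1 + 40.71779·e^(−r·2)) → e^(−2r) = (33.58025 − 1)/40.71779 = 0.800148
r = −ln(0.800148)/2 = 0.22296/2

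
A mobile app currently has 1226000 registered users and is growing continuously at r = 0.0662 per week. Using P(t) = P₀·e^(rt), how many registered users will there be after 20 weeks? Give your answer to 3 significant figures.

≈ 4,610,000 registered users

P(20) = 1226000 · e^(0.0662·20) = 1226000 · e^(1.324)
= 1226000 · 3.75843 ≈ 4607829.11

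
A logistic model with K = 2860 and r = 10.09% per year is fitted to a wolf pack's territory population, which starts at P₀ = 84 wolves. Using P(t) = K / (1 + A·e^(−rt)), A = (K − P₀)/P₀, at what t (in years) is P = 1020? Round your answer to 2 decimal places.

t ≈ 28.82 years

A = (2860 − 84)/84 = 33.04762
1020 = 2860/(1 + 33.04762·e^(−0.1009t)) → 1 + 33.04762·e^(−0.1009t) = 2.80392
e^(−0.1009t) = 0.054586 → t = ln(18.31988)/0.1009 = 2.90799/0.1009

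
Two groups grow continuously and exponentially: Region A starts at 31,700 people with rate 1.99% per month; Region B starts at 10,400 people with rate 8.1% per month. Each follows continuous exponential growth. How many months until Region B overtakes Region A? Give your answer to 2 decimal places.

31700·e^(0.0199t) = 10400·e^(0.081t)
31700/10400 = e^((0.081 − 0.0199)t) → ln(3.04808) = 0.0611·t
t = 1.11451 / 0.0611

t ≈ 18.24 months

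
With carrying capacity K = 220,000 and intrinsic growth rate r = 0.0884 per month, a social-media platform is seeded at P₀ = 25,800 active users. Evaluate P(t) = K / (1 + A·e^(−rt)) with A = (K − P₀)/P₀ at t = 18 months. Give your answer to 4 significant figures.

A = (220000 − 25800)/25800 = 7.52713
P(18) = 220000 / (1 + 7.52713·e^(−0.0884·18)) = 220000 / (1 + 7.52713·0.203681)
= 220000 / 2.53313 ≈ 86848.94

≈ 86,850 active users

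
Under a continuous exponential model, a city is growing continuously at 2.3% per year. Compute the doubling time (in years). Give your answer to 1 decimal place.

doubling time ≈ 30.1 years

doubling time = ln(2) / |r| = 0.69315 / 0.023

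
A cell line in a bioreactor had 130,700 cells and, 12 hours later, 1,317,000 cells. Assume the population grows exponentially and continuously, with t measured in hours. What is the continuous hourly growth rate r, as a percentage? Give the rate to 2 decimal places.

r ≈ 19.25% per hour

1317000 = 130700 · e^(r·12)
e^(12r) = 1317000/130700 = 10.07651
r = ln(10.07651) / 12 = 2.31021 / 12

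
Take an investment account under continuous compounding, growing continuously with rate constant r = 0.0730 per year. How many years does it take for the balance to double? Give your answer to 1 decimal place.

doubling time = ln(2) / |r| = 0.69315 / 0.073

doubling time ≈ 9.5 years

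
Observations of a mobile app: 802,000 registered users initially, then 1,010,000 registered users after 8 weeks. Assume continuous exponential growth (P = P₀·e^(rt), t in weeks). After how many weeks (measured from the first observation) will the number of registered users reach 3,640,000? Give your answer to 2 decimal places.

r = ln(1010000/802000) / 8 ≈ 0.028825 per week
t = ln(3640000/802000) / r = 1.51263 / 0.028825 ≈ 52.477

t ≈ 52.48 weeks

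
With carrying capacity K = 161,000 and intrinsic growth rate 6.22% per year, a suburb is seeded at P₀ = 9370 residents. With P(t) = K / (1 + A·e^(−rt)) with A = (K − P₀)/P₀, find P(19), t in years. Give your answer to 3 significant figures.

≈ 27,000 residents

A = (161000 − 9370)/9370 = 16.1825
P(19) = 161000 / (1 + 16.1825·e^(−0.0622·19)) = 161000 / (1 + 16.1825·0.306726)
= 161000 / 5.96359 ≈ 26997.14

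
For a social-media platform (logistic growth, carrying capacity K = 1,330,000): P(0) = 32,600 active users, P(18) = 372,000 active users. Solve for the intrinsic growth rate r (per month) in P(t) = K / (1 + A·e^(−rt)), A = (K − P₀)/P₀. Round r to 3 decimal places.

A = (1330000 − 32600)/32600 = 39.79755
372000 = 1330000/(1 + 39.79755·e^(−r·18)) → e^(−18r) = (3.57527 − 1)/39.79755 = 0.064709
r = −ln(0.064709)/18 = 2.73785/18

r ≈ 0.152 per month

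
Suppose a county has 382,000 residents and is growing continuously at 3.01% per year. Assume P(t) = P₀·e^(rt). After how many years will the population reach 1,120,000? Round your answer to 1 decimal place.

1120000 = 382000 · e^(0.0301·t)
t = ln(1120000/382000) / 0.0301 = ln(2.93194) / 0.0301 = 1.07566 / 0.0301

t ≈ 35.7 years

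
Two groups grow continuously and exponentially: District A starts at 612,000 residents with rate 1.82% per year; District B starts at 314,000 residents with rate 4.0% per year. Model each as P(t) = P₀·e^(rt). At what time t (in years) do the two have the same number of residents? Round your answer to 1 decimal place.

612000·e^(0.0182t) = 314000·e^(0.04t)
612000/314000 = e^((0.04 − 0.0182)t) → ln(1.94904) = 0.0218·t
t = 0.66734 / 0.0218

t ≈ 30.6 years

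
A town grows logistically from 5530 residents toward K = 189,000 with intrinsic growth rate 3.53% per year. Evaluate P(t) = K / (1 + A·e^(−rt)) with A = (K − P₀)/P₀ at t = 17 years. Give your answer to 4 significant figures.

≈ 9,841 residents

A = (189000 − 5530)/5530 = 33.17722
P(17) = 189000 / (1 + 33.17722·e^(−0.0353·17)) = 189000 / (1 + 33.17722·0.548757)
= 189000 / 19.20622 ≈ 9840.56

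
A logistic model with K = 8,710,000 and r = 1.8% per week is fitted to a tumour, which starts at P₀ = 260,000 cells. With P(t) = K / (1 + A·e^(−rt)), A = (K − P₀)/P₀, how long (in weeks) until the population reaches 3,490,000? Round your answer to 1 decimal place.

A = (8710000 − 260000)/260000 = 32.5
3490000 = 8710000/(1 + 32.5·e^(−0.018t)) → 1 + 32.5·e^(−0.018t) = 2.4957
e^(−0.018t) = 0.046022 → t = ln(21.72893)/0.018 = 3.07864/0.018

t ≈ 171.0 weeks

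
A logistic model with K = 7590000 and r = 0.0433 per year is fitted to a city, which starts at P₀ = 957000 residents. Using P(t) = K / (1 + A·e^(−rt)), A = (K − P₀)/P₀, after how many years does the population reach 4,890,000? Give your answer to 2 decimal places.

t ≈ 58.43 years

A = (7590000 − 957000)/957000 = 6.93103
4890000 = 7590000/(1 + 6.93103·e^(−0.0433t)) → 1 + 6.93103·e^(−0.0433t) = 1.55215
e^(−0.0433t) = 0.079663 → t = ln(12.55287)/0.0433 = 2.52995/0.0433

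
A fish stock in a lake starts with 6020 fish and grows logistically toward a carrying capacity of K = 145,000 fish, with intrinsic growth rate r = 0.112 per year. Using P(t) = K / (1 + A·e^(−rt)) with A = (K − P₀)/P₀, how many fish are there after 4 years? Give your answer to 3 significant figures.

≈ 9,210 fish

A = (145000 − 6020)/6020 = 23.08638
P(4) = 145000 / (1 + 23.08638·e^(−0.112·4)) = 145000 / (1 + 23.08638·0.638905)
= 145000 / 15.75 ≈ 9206.35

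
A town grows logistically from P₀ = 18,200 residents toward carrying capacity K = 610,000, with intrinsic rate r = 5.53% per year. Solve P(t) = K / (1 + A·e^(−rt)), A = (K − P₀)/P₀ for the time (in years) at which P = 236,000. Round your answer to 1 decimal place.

t ≈ 54.6 years

A = (610000 − 18200)/18200 = 32.51648
236000 = 610000/(1 + 32.51648·e^(−0.0553t)) → 1 + 32.51648·e^(−0.0553t) = 2.58475
e^(−0.0553t) = 0.048737 → t = ln(20.51842)/0.0553 = 3.02132/0.0553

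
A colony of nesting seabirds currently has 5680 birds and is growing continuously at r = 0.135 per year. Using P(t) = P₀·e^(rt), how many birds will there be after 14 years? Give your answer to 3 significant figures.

≈ 37,600 birds

P(14) = 5680 · e^(0.135·14) = 5680 · e^(1.89)
= 5680 · 6.61937 ≈ 37598.01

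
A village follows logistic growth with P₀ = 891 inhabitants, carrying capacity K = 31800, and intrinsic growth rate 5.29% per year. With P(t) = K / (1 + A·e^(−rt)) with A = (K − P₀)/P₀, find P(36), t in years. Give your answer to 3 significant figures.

≈ 5,160 inhabitants

A = (31800 − 891)/891 = 34.69024
P(36) = 31800 / (1 + 34.69024·e^(−0.0529·36)) = 31800 / (1 + 34.69024·0.148912)
= 31800 / 6.16579 ≈ 5157.49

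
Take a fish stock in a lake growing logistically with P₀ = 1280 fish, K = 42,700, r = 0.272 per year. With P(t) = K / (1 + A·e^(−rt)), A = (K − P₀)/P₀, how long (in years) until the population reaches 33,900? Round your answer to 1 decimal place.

t ≈ 17.7 years

A = (42700 − 1280)/1280 = 32.35938
33900 = 42700/(1 + 32.35938·e^(−0.272t)) → 1 + 32.35938·e^(−0.272t) = 1.25959
e^(−0.272t) = 0.008022 → t = ln(124.65714)/0.272 = 4.82557/0.272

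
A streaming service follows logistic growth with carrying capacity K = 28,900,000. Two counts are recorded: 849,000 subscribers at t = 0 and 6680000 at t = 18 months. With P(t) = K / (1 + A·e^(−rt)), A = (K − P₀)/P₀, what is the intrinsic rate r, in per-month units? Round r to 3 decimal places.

r ≈ 0.128 per month

A = (28900000 − 849000)/849000 = 33.04005
6680000 = 28900000/(1 + 33.04005·e^(−r·18)) → e^(−18r) = (4.32635 − 1)/33.04005 = 0.100676
r = −ln(0.100676)/18 = 2.29585/18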